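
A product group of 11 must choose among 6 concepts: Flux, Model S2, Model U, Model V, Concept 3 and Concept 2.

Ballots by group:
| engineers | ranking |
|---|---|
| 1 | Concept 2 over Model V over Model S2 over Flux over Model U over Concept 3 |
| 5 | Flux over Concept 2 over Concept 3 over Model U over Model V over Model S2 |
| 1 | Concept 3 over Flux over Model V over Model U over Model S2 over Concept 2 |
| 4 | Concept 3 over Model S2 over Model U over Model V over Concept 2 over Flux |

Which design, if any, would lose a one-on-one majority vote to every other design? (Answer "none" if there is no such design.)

Head-to-head results (11 engineers):
Flux vs Model S2: Flux, 6–5.
Flux vs Model U: 7 to 4, Flux.
Flux vs Model V: 5+1 = 6 for Flux, 5 for Model V — Flux by 6–5.
Flux–Concept 3: Flux 6–5.
Flux vs Concept 2: Flux, 6–5.
Model S2 vs Model U: 1+4 = 5 for Model S2, 6 for Model U — Model U by 6–5.
Model S2 vs Model V: Model V, 7–4.
Model S2 vs Concept 3: Concept 3 wins 10–1.
Model S2 vs Concept 2: Concept 2, 6–5.
Model U vs Model V: Model U wins 9–2.
Model U–Concept 3: Concept 3 10–1.
Model U vs Concept 2: Model U is ranked higher on 1+4 = 5 ballots, Concept 2 on 6. Concept 2 wins 6–5.
Model V vs Concept 3: Concept 3 wins 10–1.
Model V vs Concept 2: Concept 2, 6–5.
Concept 3 vs Concept 2: Concept 2, 6–5.
Only Model S2 has no wins; Model S2 is the Condorcet loser.

Model S2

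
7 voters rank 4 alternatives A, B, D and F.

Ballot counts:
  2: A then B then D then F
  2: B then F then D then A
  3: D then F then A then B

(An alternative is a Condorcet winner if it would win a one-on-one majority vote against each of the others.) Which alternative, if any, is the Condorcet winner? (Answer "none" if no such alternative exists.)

none

Check each pair by majority over 7 ballots:
A vs B: A wins 5–2.
A–D: D 5–2.
A–F: F 5–2.
B vs D: B, 4–3.
B vs F: B, 4–3.
D vs F: D wins 5–2.
Each alternative drops at least one matchup (A loses to D; B loses to A; D loses to B; F loses to B); the cycle A beats B beats D beats A rules out a Condorcet winner.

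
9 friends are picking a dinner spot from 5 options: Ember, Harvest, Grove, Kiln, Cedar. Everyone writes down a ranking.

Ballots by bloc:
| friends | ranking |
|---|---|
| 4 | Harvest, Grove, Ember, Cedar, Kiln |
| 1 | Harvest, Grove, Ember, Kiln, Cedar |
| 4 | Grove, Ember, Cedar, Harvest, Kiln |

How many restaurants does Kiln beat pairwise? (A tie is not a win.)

0

Kiln against each rival (9 friends):
Kiln–Ember: Ember 9–0.
Kiln vs Harvest: Harvest, 9–0.
Kiln vs Grove: 0 to 9, Grove.
Kiln–Cedar: Cedar 8–1.
Kiln beats no one; loses to Ember, Harvest, Grove, Cedar — 0 pairwise wins.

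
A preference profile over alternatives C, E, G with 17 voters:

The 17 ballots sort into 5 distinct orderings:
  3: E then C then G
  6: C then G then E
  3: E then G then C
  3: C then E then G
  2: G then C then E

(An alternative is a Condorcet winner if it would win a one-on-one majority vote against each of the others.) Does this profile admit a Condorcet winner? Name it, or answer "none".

Pairwise majorities:
C vs E: C, 11–6.
C vs G: C wins 12–5.
E vs G: E, 9–8.
Only C has no losses; C is the Condorcet winner.

C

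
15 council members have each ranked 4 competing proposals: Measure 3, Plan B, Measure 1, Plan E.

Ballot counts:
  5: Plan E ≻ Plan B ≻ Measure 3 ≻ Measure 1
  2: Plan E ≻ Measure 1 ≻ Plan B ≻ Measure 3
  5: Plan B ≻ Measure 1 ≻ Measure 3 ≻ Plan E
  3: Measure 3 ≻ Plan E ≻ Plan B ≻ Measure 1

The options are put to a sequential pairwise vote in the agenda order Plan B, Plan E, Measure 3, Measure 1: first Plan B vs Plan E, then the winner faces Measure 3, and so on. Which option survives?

Round 1: Plan B vs Plan E — 5–10, Plan E advances.
Round 2: Plan E vs Measure 3 — 7–8, Measure 3 advances.
Round 3: Measure 3 vs Measure 1 — 8–7, Measure 3 advances.
Measure 3 survives the agenda.

Measure 3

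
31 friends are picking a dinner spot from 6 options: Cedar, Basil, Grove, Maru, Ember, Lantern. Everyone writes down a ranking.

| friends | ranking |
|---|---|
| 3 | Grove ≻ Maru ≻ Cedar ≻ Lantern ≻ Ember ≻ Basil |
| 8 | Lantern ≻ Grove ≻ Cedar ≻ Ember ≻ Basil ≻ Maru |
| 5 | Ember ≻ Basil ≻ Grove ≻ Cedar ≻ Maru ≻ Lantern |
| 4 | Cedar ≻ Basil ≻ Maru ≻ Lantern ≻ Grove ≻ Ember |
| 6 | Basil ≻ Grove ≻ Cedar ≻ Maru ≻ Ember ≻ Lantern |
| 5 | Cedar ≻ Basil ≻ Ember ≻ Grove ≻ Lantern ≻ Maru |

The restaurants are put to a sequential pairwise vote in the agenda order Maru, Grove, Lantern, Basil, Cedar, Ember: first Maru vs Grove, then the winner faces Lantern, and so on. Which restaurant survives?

Round 1: Maru vs Grove — 4–27, Grove advances.
Round 2: Grove vs Lantern — 19–12, Grove advances.
Round 3: Grove vs Basil — 11–20, Basil advances.
Round 4: Basil vs Cedar — 11–20, Cedar advances.
Round 5: Cedar vs Ember — 26–5, Cedar advances.
The agenda winner is Cedar.

Cedar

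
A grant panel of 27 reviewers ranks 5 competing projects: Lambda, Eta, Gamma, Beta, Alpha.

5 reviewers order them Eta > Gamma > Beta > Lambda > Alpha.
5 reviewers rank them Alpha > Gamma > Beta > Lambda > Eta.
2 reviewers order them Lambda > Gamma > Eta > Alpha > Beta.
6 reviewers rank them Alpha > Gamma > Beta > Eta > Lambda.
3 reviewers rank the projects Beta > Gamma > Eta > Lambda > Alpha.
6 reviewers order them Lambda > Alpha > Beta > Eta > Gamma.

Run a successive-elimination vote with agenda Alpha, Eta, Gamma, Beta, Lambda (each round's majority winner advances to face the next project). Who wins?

Round 1: Alpha vs Eta — 17–10, Alpha advances.
Round 2: Alpha vs Gamma — 17–10, Alpha advances.
Round 3: Alpha vs Beta — 19–8, Alpha advances.
Round 4: Alpha vs Lambda — 11–16, Lambda advances.
Lambda survives the agenda.

Lambda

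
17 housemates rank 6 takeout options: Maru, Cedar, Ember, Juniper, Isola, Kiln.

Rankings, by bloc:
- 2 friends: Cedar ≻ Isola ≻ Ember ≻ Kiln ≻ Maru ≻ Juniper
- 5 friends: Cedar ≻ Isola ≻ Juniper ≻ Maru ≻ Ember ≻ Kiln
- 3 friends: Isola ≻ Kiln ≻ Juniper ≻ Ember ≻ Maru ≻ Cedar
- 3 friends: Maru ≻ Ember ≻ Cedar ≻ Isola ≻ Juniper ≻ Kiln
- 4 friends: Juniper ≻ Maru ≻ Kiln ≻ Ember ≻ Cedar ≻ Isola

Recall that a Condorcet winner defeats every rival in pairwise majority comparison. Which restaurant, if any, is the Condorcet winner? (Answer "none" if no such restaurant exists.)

none

Check each pair by majority over 17 ballots:
Maru vs Cedar: 10 to 7, Maru.
Maru vs Ember: 12 to 5, Maru.
Maru vs Juniper: Maru preferred on 2+3 = 5 ballots; Juniper wins 12–5.
Maru vs Isola: Maru is ranked higher on 3+4 = 7 ballots, Isola on 10. Isola wins 10–7.
Maru vs Kiln: Maru preferred on 5+3+4 = 12 ballots; Maru wins 12–5.
Cedar vs Ember: 7 to 10, Ember.
Cedar vs Juniper: 10 to 7, Cedar.
Cedar vs Isola: Cedar is ranked higher on 2+5+3+4 = 14 ballots, Isola on 3. Cedar wins 14–3.
Cedar vs Kiln: 2+5+3 = 10 for Cedar, 7 for Kiln — Cedar by 10–7.
Ember vs Juniper: 5 to 12, Juniper.
Ember vs Isola: 7 to 10, Isola.
Ember vs Kiln: Ember preferred on 2+5+3 = 10 ballots; Ember wins 10–7.
Juniper vs Isola: 4 to 13, Isola.
Juniper vs Kiln: 5+3+4 = 12 for Juniper, 5 for Kiln — Juniper by 12–5.
Isola vs Kiln: Isola preferred on 2+5+3+3 = 13 ballots; Isola wins 13–4.
Each restaurant drops at least one matchup (Maru loses to Juniper; Cedar loses to Maru; Ember loses to Maru; Juniper loses to Cedar; Isola loses to Cedar; Kiln loses to Maru); the cycle Maru → Cedar → Juniper → Maru rules out a Condorcet winner.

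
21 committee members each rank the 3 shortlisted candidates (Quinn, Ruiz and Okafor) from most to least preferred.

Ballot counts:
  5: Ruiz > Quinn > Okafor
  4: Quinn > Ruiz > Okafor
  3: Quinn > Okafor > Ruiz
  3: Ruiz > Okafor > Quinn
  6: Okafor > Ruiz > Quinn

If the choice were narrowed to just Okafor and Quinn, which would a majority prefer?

Quinn

Ballots ranking Okafor above Quinn: 3 + 6 = 9.
Ballots ranking Quinn above Okafor: 21 − 9 = 12.
Quinn wins the head-to-head 12–9.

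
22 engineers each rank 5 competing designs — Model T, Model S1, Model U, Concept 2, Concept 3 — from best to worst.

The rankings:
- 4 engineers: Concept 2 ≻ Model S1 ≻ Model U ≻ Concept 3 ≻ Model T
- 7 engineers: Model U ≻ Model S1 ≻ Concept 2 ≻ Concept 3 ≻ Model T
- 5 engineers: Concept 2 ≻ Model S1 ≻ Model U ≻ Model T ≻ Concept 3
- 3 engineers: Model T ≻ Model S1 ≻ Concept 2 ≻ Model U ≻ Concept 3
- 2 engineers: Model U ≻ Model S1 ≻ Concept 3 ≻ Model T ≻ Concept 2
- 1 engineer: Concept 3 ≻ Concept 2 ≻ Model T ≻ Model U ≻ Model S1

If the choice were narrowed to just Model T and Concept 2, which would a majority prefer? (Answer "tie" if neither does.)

Ballots ranking Model T above Concept 2: 3 + 2 = 5.
Ballots ranking Concept 2 above Model T: 22 − 5 = 17.
Concept 2 wins the head-to-head 17–5.

Concept 2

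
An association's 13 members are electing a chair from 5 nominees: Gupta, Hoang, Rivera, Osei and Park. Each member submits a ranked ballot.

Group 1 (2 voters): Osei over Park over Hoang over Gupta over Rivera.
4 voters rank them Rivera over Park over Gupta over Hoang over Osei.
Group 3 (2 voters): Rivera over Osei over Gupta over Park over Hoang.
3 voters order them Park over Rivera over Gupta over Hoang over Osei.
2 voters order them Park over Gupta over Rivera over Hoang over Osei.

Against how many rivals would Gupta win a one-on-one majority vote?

2

Gupta against each rival (13 voters):
Gupta vs Hoang: 4+2+3+2 = 11 for Gupta, 2 for Hoang — Gupta by 11–2.
Gupta vs Rivera: 2+2 = 4 for Gupta, 9 for Rivera — Rivera by 9–4.
Gupta vs Osei: Gupta, 9–4.
Gupta vs Park: Park, 11–2.
Gupta beats Hoang, Osei; loses to Rivera, Park — 2 pairwise wins.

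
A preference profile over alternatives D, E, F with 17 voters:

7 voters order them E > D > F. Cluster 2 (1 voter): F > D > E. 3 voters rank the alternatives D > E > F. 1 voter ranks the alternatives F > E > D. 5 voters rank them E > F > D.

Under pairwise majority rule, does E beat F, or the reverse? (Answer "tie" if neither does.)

Ballots ranking E above F: 7 + 3 + 5 = 15.
Ballots ranking F above E: 17 − 15 = 2.
E wins the head-to-head 15–2.

E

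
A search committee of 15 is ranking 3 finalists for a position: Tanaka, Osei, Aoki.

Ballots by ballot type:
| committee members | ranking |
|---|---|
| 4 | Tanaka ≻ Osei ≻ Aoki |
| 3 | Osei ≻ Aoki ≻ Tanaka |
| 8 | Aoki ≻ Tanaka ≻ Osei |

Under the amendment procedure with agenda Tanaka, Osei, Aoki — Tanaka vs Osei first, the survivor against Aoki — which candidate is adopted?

Round 1: Tanaka vs Osei — 12–3, Tanaka advances.
Round 2: Tanaka vs Aoki — 4–11, Aoki advances.
The agenda winner is Aoki.

Aoki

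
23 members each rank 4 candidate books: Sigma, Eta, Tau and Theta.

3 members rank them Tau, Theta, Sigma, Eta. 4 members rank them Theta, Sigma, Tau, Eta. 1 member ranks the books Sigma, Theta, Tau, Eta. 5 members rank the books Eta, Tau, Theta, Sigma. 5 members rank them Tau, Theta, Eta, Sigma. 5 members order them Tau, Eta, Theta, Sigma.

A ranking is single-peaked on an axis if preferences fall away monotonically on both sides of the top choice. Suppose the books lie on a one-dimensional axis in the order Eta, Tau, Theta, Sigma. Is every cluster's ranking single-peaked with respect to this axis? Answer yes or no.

Axis positions: Eta=1, Tau=2, Theta=3, Sigma=4.
Cluster 1 (peak Tau at position 2): ranking walks positions 2-3-4-1, expanding outward from the peak — single-peaked.
Cluster 2 (peak Theta at position 3): ranking walks positions 3-4-2-1, expanding outward from the peak — single-peaked.
Cluster 3 (peak Sigma at position 4): ranking walks positions 4-3-2-1, expanding outward from the peak — single-peaked.
Cluster 4 (peak Eta at position 1): ranking walks positions 1-2-3-4, expanding outward from the peak — single-peaked.
Cluster 5 (peak Tau at position 2): ranking walks positions 2-3-1-4, expanding outward from the peak — single-peaked.
Cluster 6 (peak Tau at position 2): ranking walks positions 2-1-3-4, expanding outward from the peak — single-peaked.
Every ranking is single-peaked on this axis.

yes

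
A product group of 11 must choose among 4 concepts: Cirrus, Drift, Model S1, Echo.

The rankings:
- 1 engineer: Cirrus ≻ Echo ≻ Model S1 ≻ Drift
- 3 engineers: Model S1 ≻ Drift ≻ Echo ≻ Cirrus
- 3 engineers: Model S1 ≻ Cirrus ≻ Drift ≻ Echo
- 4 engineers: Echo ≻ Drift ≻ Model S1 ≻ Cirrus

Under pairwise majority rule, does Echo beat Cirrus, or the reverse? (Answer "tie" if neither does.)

Echo

Ballots ranking Echo above Cirrus: 3 + 4 = 7.
Ballots ranking Cirrus above Echo: 11 − 7 = 4.
Echo wins the head-to-head 7–4.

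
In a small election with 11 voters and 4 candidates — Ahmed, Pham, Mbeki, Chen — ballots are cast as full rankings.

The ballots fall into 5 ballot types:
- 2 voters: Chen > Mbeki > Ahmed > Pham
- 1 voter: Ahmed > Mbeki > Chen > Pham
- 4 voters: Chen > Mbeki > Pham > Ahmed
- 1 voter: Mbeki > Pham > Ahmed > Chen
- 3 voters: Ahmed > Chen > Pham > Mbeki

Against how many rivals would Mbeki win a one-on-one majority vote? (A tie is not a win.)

2

Mbeki against each rival (11 voters):
Mbeki vs Ahmed: 7 to 4, Mbeki.
Mbeki vs Pham: 8 to 3, Mbeki.
Mbeki vs Chen: Chen, 9–2.
Mbeki beats Ahmed, Pham; loses to Chen — 2 pairwise wins.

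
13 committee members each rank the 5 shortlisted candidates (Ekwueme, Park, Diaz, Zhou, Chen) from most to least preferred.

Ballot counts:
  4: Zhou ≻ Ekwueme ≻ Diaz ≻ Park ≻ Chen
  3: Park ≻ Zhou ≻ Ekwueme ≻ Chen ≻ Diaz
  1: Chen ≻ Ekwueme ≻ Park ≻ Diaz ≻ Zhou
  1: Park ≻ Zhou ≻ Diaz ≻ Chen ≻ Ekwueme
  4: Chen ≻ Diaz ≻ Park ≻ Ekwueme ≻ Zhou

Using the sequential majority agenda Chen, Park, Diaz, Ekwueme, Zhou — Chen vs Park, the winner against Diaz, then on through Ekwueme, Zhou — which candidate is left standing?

Round 1: Chen vs Park — 5–8, Park advances.
Round 2: Park vs Diaz — 5–8, Diaz advances.
Round 3: Diaz vs Ekwueme — 5–8, Ekwueme advances.
Round 4: Ekwueme vs Zhou — 5–8, Zhou advances.
Zhou survives the agenda.

Zhou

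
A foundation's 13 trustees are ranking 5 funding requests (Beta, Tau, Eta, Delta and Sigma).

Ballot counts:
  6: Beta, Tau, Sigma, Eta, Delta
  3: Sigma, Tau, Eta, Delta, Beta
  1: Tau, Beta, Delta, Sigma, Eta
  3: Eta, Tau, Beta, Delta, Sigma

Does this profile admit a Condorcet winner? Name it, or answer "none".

Pairwise majorities:
Beta vs Tau: Tau, 7–6.
Beta vs Eta: Beta wins 7–6.
Beta vs Delta: Beta, 10–3.
Beta vs Sigma: Beta, 10–3.
Tau vs Eta: Tau, 10–3.
Tau–Delta: Tau 13–0.
Tau–Sigma: Tau 10–3.
Eta vs Delta: Eta, 12–1.
Eta vs Sigma: Sigma wins 10–3.
Delta vs Sigma: Sigma, 9–4.
Only Tau has no losses; Tau is the Condorcet winner.

Tau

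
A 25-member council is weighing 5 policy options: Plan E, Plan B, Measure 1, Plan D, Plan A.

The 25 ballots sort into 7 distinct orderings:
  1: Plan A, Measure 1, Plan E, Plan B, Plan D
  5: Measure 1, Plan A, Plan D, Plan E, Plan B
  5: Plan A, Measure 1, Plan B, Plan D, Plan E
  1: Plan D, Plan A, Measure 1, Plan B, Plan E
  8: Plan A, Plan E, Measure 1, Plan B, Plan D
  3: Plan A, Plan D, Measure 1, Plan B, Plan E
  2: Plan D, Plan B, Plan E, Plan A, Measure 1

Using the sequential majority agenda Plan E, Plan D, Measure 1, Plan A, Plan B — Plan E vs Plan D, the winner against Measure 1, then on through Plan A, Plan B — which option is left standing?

Round 1: Plan E vs Plan D — 9–16, Plan D advances.
Round 2: Plan D vs Measure 1 — 6–19, Measure 1 advances.
Round 3: Measure 1 vs Plan A — 5–20, Plan A advances.
Round 4: Plan A vs Plan B — 23–2, Plan A advances.
Plan A survives the agenda.

Plan A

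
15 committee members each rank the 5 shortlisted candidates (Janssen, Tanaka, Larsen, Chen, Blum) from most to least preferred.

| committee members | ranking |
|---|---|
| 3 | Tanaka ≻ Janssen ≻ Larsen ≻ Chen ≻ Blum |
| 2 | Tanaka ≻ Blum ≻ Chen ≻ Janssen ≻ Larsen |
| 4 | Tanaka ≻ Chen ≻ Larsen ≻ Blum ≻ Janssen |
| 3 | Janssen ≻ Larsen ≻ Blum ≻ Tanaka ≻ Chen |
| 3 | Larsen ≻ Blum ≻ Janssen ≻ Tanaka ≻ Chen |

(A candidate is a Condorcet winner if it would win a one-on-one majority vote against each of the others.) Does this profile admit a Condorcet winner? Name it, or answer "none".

Tanaka

Pairwise majorities:
Janssen vs Tanaka: Tanaka wins 9–6.
Janssen–Larsen: Janssen 8–7.
Janssen vs Chen: Janssen wins 9–6.
Janssen–Blum: Blum 9–6.
Tanaka vs Larsen: Tanaka, 9–6.
Tanaka–Chen: Tanaka 15–0.
Tanaka–Blum: Tanaka 9–6.
Larsen–Chen: Larsen 9–6.
Larsen–Blum: Larsen 13–2.
Chen–Blum: Blum 8–7.
Tanaka beats each of Janssen, Larsen, Chen, Blum — Tanaka is the Condorcet winner.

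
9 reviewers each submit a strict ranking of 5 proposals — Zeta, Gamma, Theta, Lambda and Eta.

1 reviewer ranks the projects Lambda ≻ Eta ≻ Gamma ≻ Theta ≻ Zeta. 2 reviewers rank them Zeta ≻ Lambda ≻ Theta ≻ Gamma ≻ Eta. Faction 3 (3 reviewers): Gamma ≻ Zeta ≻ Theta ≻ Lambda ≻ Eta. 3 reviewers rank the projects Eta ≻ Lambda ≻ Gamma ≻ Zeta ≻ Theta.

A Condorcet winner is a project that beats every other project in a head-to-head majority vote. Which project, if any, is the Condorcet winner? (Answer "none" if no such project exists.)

Check each pair by majority over 9 ballots:
Zeta vs Gamma: Gamma wins 7–2.
Zeta vs Theta: Zeta, 8–1.
Zeta–Lambda: Zeta 5–4.
Zeta–Eta: Zeta 5–4.
Gamma vs Theta: Gamma, 7–2.
Gamma–Lambda: Lambda 6–3.
Gamma vs Eta: Gamma, 5–4.
Theta–Lambda: Lambda 6–3.
Theta vs Eta: Theta, 5–4.
Lambda–Eta: Lambda 6–3.
Every project loses at least once (Zeta loses to Gamma; Gamma loses to Lambda; Theta loses to Zeta; Lambda loses to Zeta; Eta loses to Zeta). The majority relation contains the cycle Zeta → Lambda → Gamma → Zeta, so there is no Condorcet winner.

none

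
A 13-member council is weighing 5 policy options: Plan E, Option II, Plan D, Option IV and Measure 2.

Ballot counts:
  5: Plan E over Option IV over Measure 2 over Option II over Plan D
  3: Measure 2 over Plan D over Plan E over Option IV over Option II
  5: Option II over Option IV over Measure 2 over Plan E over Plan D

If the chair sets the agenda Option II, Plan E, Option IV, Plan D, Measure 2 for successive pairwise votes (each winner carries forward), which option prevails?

Measure 2

Round 1: Option II vs Plan E — 5–8, Plan E advances.
Round 2: Plan E vs Option IV — 8–5, Plan E advances.
Round 3: Plan E vs Plan D — 10–3, Plan E advances.
Round 4: Plan E vs Measure 2 — 5–8, Measure 2 advances.
Measure 2 survives the agenda.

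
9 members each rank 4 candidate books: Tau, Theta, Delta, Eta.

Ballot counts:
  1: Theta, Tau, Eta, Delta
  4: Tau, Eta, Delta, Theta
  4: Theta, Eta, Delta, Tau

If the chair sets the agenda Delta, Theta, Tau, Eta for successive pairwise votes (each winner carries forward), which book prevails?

Round 1: Delta vs Theta — 4–5, Theta advances.
Round 2: Theta vs Tau — 5–4, Theta advances.
Round 3: Theta vs Eta — 5–4, Theta advances.
Theta survives the agenda.

Theta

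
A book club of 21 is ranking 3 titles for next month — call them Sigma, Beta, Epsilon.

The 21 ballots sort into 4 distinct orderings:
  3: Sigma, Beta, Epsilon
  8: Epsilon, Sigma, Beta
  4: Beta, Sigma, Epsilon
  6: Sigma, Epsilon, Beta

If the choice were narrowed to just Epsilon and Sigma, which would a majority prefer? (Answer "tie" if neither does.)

Sigma

Ballots ranking Epsilon above Sigma: 8.
Ballots ranking Sigma above Epsilon: 21 − 8 = 13.
Sigma wins the head-to-head 13–8.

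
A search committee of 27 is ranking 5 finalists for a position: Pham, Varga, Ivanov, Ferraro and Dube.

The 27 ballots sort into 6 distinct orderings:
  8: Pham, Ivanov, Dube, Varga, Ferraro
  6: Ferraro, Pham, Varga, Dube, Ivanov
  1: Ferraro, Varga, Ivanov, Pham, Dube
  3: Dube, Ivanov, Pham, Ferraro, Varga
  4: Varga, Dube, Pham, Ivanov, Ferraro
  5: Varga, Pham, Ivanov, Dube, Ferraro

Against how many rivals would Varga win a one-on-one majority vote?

Varga against each rival (27 committee members):
Varga vs Pham: Varga is ranked higher on 1+4+5 = 10 ballots, Pham on 17. Pham wins 17–10.
Varga vs Ivanov: Varga, 16–11.
Varga vs Ferraro: Varga is ranked higher on 8+4+5 = 17 ballots, Ferraro on 10. Varga wins 17–10.
Varga vs Dube: Varga wins 16–11.
Varga beats Ivanov, Ferraro, Dube; loses to Pham — 3 pairwise wins.

3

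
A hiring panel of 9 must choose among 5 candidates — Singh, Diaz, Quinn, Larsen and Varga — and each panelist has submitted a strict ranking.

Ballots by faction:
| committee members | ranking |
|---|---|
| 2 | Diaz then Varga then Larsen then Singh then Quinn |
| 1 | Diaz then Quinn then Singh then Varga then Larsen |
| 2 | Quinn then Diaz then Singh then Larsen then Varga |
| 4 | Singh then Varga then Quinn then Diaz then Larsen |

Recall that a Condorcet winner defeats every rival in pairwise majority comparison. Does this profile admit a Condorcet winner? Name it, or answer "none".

Check each pair by majority over 9 ballots:
Singh vs Diaz: Diaz, 5–4.
Singh vs Quinn: Singh wins 6–3.
Singh vs Larsen: Singh, 7–2.
Singh vs Varga: Singh wins 7–2.
Diaz–Quinn: Quinn 6–3.
Diaz vs Larsen: Diaz wins 9–0.
Diaz vs Varga: Diaz wins 5–4.
Quinn–Larsen: Quinn 7–2.
Quinn vs Varga: Varga, 6–3.
Larsen vs Varga: Varga, 7–2.
Every candidate loses at least once (Singh loses to Diaz; Diaz loses to Quinn; Quinn loses to Singh; Larsen loses to Singh; Varga loses to Singh). The majority relation contains the cycle Singh > Quinn > Diaz > Singh, so there is no Condorcet winner.

none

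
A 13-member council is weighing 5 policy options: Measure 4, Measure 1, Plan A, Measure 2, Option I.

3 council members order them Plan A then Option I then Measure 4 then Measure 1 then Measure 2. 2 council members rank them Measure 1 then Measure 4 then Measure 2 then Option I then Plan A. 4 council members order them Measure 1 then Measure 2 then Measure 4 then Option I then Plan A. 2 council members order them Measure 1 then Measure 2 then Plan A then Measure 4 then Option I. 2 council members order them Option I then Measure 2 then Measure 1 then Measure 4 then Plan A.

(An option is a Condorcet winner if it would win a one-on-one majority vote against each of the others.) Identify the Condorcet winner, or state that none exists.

Pairwise majorities:
Measure 4 vs Measure 1: 3 to 10, Measure 1.
Measure 4 vs Plan A: 2+4+2 = 8 for Measure 4, 5 for Plan A — Measure 4 by 8–5.
Measure 4 vs Measure 2: 3+2 = 5 for Measure 4, 8 for Measure 2 — Measure 2 by 8–5.
Measure 4 vs Option I: 2+4+2 = 8 for Measure 4, 5 for Option I — Measure 4 by 8–5.
Measure 1 vs Plan A: Measure 1 is ranked higher on 2+4+2+2 = 10 ballots, Plan A on 3. Measure 1 wins 10–3.
Measure 1 vs Measure 2: 3+2+4+2 = 11 for Measure 1, 2 for Measure 2 — Measure 1 by 11–2.
Measure 1 vs Option I: 8 to 5, Measure 1.
Plan A vs Measure 2: 3 for Plan A, 10 for Measure 2 — Measure 2 by 10–3.
Plan A vs Option I: 5 to 8, Option I.
Measure 2 vs Option I: 8 to 5, Measure 2.
Measure 1 wins every pairwise contest, so Measure 1 is the Condorcet winner.

Measure 1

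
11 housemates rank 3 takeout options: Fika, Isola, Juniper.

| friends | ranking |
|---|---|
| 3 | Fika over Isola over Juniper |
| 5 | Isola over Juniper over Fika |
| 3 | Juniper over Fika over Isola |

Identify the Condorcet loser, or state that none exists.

Pairwise majorities:
Fika vs Isola: Fika preferred on 3+3 = 6 ballots; Fika wins 6–5.
Fika vs Juniper: Fika is ranked higher on 3 ballots, Juniper on 8. Juniper wins 8–3.
Isola–Juniper: Isola 8–3.
Every restaurant wins at least one matchup (Fika beats Isola; Isola beats Juniper; Juniper beats Fika), so there is no Condorcet loser.

none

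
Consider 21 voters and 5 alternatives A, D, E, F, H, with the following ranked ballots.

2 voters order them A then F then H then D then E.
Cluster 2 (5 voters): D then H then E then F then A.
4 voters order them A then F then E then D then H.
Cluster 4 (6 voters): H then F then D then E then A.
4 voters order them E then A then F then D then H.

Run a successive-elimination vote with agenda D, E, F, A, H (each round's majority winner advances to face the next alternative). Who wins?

Round 1: D vs E — 13–8, D advances.
Round 2: D vs F — 5–16, F advances.
Round 3: F vs A — 11–10, F advances.
Round 4: F vs H — 10–11, H advances.
The agenda winner is H.

H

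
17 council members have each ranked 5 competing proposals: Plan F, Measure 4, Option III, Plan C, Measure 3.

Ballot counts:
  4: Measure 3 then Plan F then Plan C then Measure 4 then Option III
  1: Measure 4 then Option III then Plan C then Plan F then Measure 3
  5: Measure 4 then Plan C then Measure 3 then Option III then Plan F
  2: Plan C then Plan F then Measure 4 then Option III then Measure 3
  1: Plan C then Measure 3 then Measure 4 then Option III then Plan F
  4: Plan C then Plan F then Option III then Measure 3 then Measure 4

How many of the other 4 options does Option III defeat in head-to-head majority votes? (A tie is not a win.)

0

Option III against each rival (17 council members):
Option III vs Plan F: Option III preferred on 1+5+1 = 7 ballots; Plan F wins 10–7.
Option III vs Measure 4: Measure 4, 13–4.
Option III vs Plan C: Plan C wins 16–1.
Option III vs Measure 3: Option III preferred on 1+2+4 = 7 ballots; Measure 3 wins 10–7.
Option III beats no one; loses to Plan F, Measure 4, Plan C, Measure 3 — 0 pairwise wins.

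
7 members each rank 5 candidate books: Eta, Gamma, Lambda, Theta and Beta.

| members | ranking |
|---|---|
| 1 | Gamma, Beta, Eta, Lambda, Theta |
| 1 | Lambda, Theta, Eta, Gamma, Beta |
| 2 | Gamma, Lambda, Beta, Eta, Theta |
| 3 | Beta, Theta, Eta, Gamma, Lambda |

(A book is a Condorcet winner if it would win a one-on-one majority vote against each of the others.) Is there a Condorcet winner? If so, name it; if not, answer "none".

Check each pair by majority over 7 ballots:
Eta vs Gamma: Eta, 4–3.
Eta vs Lambda: Eta, 4–3.
Eta vs Theta: Theta, 4–3.
Eta vs Beta: Beta, 6–1.
Gamma vs Lambda: Gamma wins 6–1.
Gamma–Theta: Theta 4–3.
Gamma vs Beta: Gamma wins 4–3.
Lambda vs Theta: Lambda wins 4–3.
Lambda vs Beta: Beta wins 4–3.
Theta–Beta: Beta 6–1.
Each book drops at least one matchup (Eta loses to Theta; Gamma loses to Eta; Lambda loses to Eta; Theta loses to Lambda; Beta loses to Gamma); the cycle Eta beats Gamma beats Beta beats Eta rules out a Condorcet winner.

none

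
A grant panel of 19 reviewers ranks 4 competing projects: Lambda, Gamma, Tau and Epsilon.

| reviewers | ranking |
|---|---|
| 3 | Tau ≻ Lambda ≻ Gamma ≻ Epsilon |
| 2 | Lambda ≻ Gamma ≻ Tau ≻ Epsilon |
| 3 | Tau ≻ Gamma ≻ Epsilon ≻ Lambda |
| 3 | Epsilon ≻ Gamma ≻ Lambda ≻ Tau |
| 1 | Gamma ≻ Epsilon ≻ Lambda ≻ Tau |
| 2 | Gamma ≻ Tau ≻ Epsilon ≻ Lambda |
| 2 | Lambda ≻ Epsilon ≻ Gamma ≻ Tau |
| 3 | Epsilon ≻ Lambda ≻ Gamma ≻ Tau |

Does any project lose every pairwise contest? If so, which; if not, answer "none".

none

Head-to-head results (19 reviewers):
Lambda vs Gamma: Lambda preferred on 3+2+2+3 = 10 ballots; Lambda wins 10–9.
Lambda–Tau: Lambda 11–8.
Lambda vs Epsilon: Epsilon, 12–7.
Gamma vs Tau: Gamma preferred on 2+3+1+2+2+3 = 13 ballots; Gamma wins 13–6.
Gamma vs Epsilon: 11 to 8, Gamma.
Tau vs Epsilon: Tau wins 10–9.
Every project wins at least one matchup (Lambda beats Gamma; Gamma beats Tau; Tau beats Epsilon; Epsilon beats Lambda), so there is no Condorcet loser.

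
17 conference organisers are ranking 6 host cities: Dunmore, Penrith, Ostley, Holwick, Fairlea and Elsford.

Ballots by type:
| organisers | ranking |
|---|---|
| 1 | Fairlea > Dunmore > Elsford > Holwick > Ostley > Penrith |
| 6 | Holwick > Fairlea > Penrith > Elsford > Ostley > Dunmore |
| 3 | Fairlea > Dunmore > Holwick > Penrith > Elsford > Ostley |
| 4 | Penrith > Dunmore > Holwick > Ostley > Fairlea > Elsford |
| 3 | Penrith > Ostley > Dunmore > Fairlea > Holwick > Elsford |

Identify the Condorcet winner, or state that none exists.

none

Head-to-head results (17 organisers):
Dunmore vs Penrith: Penrith wins 13–4.
Dunmore vs Ostley: 1+3+4 = 8 for Dunmore, 9 for Ostley — Ostley by 9–8.
Dunmore vs Holwick: Dunmore is ranked higher on 1+3+4+3 = 11 ballots, Holwick on 6. Dunmore wins 11–6.
Dunmore vs Fairlea: Fairlea wins 10–7.
Dunmore–Elsford: Dunmore 11–6.
Penrith–Ostley: Penrith 16–1.
Penrith vs Holwick: Holwick, 10–7.
Penrith vs Fairlea: Fairlea, 10–7.
Penrith vs Elsford: Penrith wins 16–1.
Ostley vs Holwick: Holwick wins 14–3.
Ostley vs Fairlea: 4+3 = 7 for Ostley, 10 for Fairlea — Fairlea by 10–7.
Ostley vs Elsford: Elsford, 10–7.
Holwick vs Fairlea: Holwick is ranked higher on 6+4 = 10 ballots, Fairlea on 7. Holwick wins 10–7.
Holwick vs Elsford: 6+3+4+3 = 16 for Holwick, 1 for Elsford — Holwick by 16–1.
Fairlea vs Elsford: 1+6+3+4+3 = 17 for Fairlea, 0 for Elsford — Fairlea by 17–0.
No city is unbeaten: Dunmore loses to Penrith; Penrith loses to Holwick; Ostley loses to Penrith; Holwick loses to Dunmore; Fairlea loses to Holwick; Elsford loses to Dunmore. In particular Dunmore > Holwick > Penrith > Dunmore is a majority cycle — no Condorcet winner exists.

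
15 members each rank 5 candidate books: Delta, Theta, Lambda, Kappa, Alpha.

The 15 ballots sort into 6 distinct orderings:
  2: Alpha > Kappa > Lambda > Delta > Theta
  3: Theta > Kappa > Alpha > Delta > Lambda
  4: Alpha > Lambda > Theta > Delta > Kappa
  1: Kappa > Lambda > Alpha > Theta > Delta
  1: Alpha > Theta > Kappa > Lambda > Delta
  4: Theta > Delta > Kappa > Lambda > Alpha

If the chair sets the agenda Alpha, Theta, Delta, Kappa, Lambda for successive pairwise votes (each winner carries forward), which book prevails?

Kappa

Round 1: Alpha vs Theta — 8–7, Alpha advances.
Round 2: Alpha vs Delta — 11–4, Alpha advances.
Round 3: Alpha vs Kappa — 7–8, Kappa advances.
Round 4: Kappa vs Lambda — 11–4, Kappa advances.
The agenda winner is Kappa.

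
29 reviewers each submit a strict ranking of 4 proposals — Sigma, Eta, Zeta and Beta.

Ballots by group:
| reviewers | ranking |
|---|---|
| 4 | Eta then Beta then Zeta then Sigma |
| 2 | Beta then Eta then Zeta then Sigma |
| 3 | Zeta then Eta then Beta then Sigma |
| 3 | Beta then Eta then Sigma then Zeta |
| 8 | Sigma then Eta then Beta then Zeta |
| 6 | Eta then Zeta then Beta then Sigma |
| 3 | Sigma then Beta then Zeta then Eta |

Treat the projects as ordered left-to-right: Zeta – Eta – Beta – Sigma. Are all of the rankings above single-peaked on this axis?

Axis positions: Zeta=1, Eta=2, Beta=3, Sigma=4.
Group 1 (peak Eta at position 2): ranking walks positions 2-3-1-4, expanding outward from the peak — single-peaked.
Group 2 (peak Beta at position 3): ranking walks positions 3-2-1-4, expanding outward from the peak — single-peaked.
Group 3 (peak Zeta at position 1): ranking walks positions 1-2-3-4, expanding outward from the peak — single-peaked.
Group 4 (peak Beta at position 3): ranking walks positions 3-2-4-1, expanding outward from the peak — single-peaked.
Group 5: ranking walks positions 4-2-3-1; Eta is ranked above Beta even though Beta lies between Eta and the peak Sigma on the axis — preferences dip and rise again. Not single-peaked.
Group 6 (peak Eta at position 2): ranking walks positions 2-1-3-4, expanding outward from the peak — single-peaked.
Group 7: ranking walks positions 4-3-1-2; Zeta is ranked above Eta even though Eta lies between Zeta and the peak Sigma on the axis — preferences dip and rise again. Not single-peaked.
Group 5 violates single-peakedness, so the profile is not single-peaked on this axis.

no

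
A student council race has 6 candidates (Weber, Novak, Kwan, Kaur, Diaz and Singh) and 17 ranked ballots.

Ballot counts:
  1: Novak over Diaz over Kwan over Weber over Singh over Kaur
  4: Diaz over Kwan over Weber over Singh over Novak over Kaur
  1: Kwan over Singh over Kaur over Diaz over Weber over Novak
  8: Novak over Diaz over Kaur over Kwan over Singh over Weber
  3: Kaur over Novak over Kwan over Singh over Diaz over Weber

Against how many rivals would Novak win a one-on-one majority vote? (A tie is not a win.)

5

Novak against each rival (17 voters):
Novak vs Weber: 12 to 5, Novak.
Novak vs Kwan: 1+8+3 = 12 for Novak, 5 for Kwan — Novak by 12–5.
Novak vs Kaur: 1+4+8 = 13 for Novak, 4 for Kaur — Novak by 13–4.
Novak vs Diaz: Novak is ranked higher on 1+8+3 = 12 ballots, Diaz on 5. Novak wins 12–5.
Novak vs Singh: Novak, 12–5.
Novak beats Weber, Kwan, Kaur, Diaz, Singh — 5 pairwise wins.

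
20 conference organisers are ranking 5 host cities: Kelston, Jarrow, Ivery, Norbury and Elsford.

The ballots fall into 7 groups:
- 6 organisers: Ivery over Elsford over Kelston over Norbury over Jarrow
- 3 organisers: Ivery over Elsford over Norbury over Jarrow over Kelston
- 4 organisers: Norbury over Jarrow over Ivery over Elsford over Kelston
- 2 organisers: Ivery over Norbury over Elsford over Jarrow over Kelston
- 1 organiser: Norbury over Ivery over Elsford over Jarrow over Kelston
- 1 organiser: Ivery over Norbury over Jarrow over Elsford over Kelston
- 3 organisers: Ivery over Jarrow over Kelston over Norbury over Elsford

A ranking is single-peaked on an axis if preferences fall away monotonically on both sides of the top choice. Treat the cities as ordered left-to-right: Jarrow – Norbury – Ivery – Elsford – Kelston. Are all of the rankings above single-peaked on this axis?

no

Axis positions: Jarrow=1, Norbury=2, Ivery=3, Elsford=4, Kelston=5.
Group 1 (peak Ivery at position 3): ranking walks positions 3-4-5-2-1, expanding outward from the peak — single-peaked.
Group 2 (peak Ivery at position 3): ranking walks positions 3-4-2-1-5, expanding outward from the peak — single-peaked.
Group 3 (peak Norbury at position 2): ranking walks positions 2-1-3-4-5, expanding outward from the peak — single-peaked.
Group 4 (peak Ivery at position 3): ranking walks positions 3-2-4-1-5, expanding outward from the peak — single-peaked.
Group 5 (peak Norbury at position 2): ranking walks positions 2-3-4-1-5, expanding outward from the peak — single-peaked.
Group 6 (peak Ivery at position 3): ranking walks positions 3-2-1-4-5, expanding outward from the peak — single-peaked.
Group 7: ranking walks positions 3-1-5-2-4; Jarrow is ranked above Norbury even though Norbury lies between Jarrow and the peak Ivery on the axis — preferences dip and rise again. Not single-peaked.
Group 7 violates single-peakedness, so the profile is not single-peaked on this axis.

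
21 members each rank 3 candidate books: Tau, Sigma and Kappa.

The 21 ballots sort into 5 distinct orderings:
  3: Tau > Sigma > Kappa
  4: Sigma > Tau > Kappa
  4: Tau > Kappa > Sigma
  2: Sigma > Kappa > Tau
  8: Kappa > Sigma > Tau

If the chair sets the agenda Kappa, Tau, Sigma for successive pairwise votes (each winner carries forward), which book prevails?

Round 1: Kappa vs Tau — 10–11, Tau advances.
Round 2: Tau vs Sigma — 7–14, Sigma advances.
Sigma survives the agenda.

Sigma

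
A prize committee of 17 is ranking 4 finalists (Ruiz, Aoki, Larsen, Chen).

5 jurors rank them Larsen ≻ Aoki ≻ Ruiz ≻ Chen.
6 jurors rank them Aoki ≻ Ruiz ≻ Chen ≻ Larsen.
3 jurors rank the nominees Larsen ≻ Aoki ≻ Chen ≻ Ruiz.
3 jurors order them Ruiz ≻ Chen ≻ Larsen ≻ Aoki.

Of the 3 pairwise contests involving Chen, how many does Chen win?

Chen against each rival (17 jurors):
Chen vs Ruiz: 3 for Chen, 14 for Ruiz — Ruiz by 14–3.
Chen vs Aoki: Aoki wins 14–3.
Chen vs Larsen: Chen preferred on 6+3 = 9 ballots; Chen wins 9–8.
Chen beats Larsen; loses to Ruiz, Aoki — 1 pairwise win.

1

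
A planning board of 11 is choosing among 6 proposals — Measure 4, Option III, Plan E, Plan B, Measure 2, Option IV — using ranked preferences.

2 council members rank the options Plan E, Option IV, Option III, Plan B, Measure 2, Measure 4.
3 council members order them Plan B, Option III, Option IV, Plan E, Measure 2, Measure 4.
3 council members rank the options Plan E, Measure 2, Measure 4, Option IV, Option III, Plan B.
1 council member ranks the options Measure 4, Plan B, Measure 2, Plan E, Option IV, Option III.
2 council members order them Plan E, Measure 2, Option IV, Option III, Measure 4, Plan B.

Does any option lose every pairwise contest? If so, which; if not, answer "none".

none

Head-to-head results (11 council members):
Measure 4 vs Option III: Option III wins 7–4.
Measure 4 vs Plan E: Plan E, 10–1.
Measure 4 vs Plan B: 3+1+2 = 6 for Measure 4, 5 for Plan B — Measure 4 by 6–5.
Measure 4–Measure 2: Measure 2 10–1.
Measure 4–Option IV: Option IV 7–4.
Option III vs Plan E: Plan E, 8–3.
Option III vs Plan B: Option III wins 7–4.
Option III vs Measure 2: Measure 2, 6–5.
Option III vs Option IV: 3 to 8, Option IV.
Plan E vs Plan B: 2+3+2 = 7 for Plan E, 4 for Plan B — Plan E by 7–4.
Plan E vs Measure 2: 10 to 1, Plan E.
Plan E–Option IV: Plan E 8–3.
Plan B–Measure 2: Plan B 6–5.
Plan B–Option IV: Option IV 7–4.
Measure 2–Option IV: Measure 2 6–5.
Each option has at least one pairwise win (Measure 4 beats Plan B; Option III beats Measure 4; Plan E beats Measure 4; Plan B beats Measure 2; Measure 2 beats Measure 4; Option IV beats Measure 4) — no Condorcet loser.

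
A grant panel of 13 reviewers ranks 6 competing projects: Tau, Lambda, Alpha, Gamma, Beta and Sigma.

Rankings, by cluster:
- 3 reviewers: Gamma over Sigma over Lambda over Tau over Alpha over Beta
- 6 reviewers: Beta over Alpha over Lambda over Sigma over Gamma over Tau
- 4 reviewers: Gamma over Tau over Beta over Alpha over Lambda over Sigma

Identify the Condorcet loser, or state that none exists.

none

Pairwise majorities:
Tau vs Lambda: Lambda, 9–4.
Tau vs Alpha: Tau wins 7–6.
Tau vs Gamma: 0 to 13, Gamma.
Tau vs Beta: Tau, 7–6.
Tau vs Sigma: Tau is ranked higher on 4 ballots, Sigma on 9. Sigma wins 9–4.
Lambda vs Alpha: Lambda is ranked higher on 3 ballots, Alpha on 10. Alpha wins 10–3.
Lambda vs Gamma: 6 for Lambda, 7 for Gamma — Gamma by 7–6.
Lambda vs Beta: 3 to 10, Beta.
Lambda vs Sigma: Lambda is ranked higher on 6+4 = 10 ballots, Sigma on 3. Lambda wins 10–3.
Alpha vs Gamma: Alpha preferred on 6 ballots; Gamma wins 7–6.
Alpha vs Beta: Beta, 10–3.
Alpha–Sigma: Alpha 10–3.
Gamma vs Beta: Gamma wins 7–6.
Gamma vs Sigma: 7 to 6, Gamma.
Beta vs Sigma: Beta wins 10–3.
Each project has at least one pairwise win (Tau beats Alpha; Lambda beats Tau; Alpha beats Lambda; Gamma beats Tau; Beta beats Lambda; Sigma beats Tau) — no Condorcet loser.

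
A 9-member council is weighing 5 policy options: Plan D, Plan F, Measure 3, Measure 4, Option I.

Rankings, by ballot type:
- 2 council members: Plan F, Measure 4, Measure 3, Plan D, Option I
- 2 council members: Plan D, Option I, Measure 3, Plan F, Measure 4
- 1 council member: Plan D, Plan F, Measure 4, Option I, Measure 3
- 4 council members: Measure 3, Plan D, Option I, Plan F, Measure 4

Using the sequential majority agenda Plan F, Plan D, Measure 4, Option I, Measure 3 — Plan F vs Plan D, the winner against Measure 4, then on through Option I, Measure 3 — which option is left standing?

Measure 3

Round 1: Plan F vs Plan D — 2–7, Plan D advances.
Round 2: Plan D vs Measure 4 — 7–2, Plan D advances.
Round 3: Plan D vs Option I — 9–0, Plan D advances.
Round 4: Plan D vs Measure 3 — 3–6, Measure 3 advances.
The agenda winner is Measure 3.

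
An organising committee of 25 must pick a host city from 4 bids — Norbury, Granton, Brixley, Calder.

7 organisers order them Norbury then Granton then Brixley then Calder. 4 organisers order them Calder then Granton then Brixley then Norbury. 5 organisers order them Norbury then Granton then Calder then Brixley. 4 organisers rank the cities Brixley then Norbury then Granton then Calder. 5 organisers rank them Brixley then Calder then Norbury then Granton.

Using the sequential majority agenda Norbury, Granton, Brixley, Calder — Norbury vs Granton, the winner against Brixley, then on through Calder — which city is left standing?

Round 1: Norbury vs Granton — 21–4, Norbury advances.
Round 2: Norbury vs Brixley — 12–13, Brixley advances.
Round 3: Brixley vs Calder — 16–9, Brixley advances.
Brixley survives the agenda.

Brixley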